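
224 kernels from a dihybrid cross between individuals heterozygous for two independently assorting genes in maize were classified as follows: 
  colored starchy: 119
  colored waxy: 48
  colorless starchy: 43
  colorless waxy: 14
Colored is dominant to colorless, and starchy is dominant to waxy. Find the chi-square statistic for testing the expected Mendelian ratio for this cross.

A dihybrid F₂ with independent assortment and complete dominance at both loci gives a 9:3:3:1 phenotypic ratio.
The 9:3:3:1 ratio has 16 parts, so with N = 224 the expected counts are:
  colored starchy: 224 × 9/16 = 126
  colored waxy: 224 × 3/16 = 42
  colorless starchy: 224 × 3/16 = 42
  colorless waxy: 224 × 1/16 = 14
χ² = Σ (O − E)² / E
  colored starchy: (119 − 126)² / 126 = 0.3889
  colored waxy: (48 − 42)² / 42 = 0.8571
  colorless starchy: (43 − 42)² / 42 = 0.0238
  colorless waxy: (14 − 14)² / 14 = 0.0000
χ² = 0.3889 + 0.8571 + 0.0238 + 0.0000 = 1.2698 ≈ 1.270

1.270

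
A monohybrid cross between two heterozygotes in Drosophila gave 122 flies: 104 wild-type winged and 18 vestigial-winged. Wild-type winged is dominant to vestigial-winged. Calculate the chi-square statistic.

6.831

For a monohybrid cross between heterozygotes with complete dominance, the expected phenotypic ratio is 3:1.
Total ratio parts = 4. Expected numbers out of 122:
  wild-type winged: 122 × 3/4 = 91.5
  vestigial-winged: 122 × 1/4 = 30.5
χ² = Σ (O − E)² / E
  wild-type winged: (104 − 91.5)² / 91.5 = 1.7077
  vestigial-winged: (18 − 30.5)² / 30.5 = 5.1230
χ² = 1.7077 + 5.1230 = 6.8307 ≈ 6.831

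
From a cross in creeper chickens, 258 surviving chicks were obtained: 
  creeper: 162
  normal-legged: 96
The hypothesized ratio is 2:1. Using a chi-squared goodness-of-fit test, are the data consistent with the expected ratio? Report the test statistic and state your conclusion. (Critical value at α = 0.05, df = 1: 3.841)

1.744; consistent

Expected counts for N = 258 under a 2:1 ratio (total parts = 3):
  creeper: 258 × 2/3 = 172
  normal-legged: 258 × 1/3 = 86
χ² = Σ (O − E)² / E
  creeper: (162 − 172)² / 172 = 0.5814
  normal-legged: (96 − 86)² / 86 = 1.1628
χ² = 0.5814 + 1.1628 = 1.7442 ≈ 1.744
Degrees of freedom = 2 − 1 = 1; critical value at α = 0.05 is 3.841.
Since 1.744 < 3.841, we fail to reject the null hypothesis — the data are consistent with the 2:1 ratio.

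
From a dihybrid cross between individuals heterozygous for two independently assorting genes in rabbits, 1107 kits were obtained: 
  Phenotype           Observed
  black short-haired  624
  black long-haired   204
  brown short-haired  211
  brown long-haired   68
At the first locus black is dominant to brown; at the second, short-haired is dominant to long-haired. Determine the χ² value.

0.141

A dihybrid F₂ with independent assortment and complete dominance at both loci gives a 9:3:3:1 phenotypic ratio.
Total ratio parts = 16. Expected numbers out of 1107:
  black short-haired: 1107 × 9/16 = 622.6875
  black long-haired: 1107 × 3/16 = 207.5625
  brown short-haired: 1107 × 3/16 = 207.5625
  brown long-haired: 1107 × 1/16 = 69.1875
χ² = Σ (O − E)² / E
  black short-haired: (624 − 622.6875)² / 622.6875 = 0.0028
  black long-haired: (204 − 207.5625)² / 207.5625 = 0.0611
  brown short-haired: (211 − 207.5625)² / 207.5625 = 0.0569
  brown long-haired: (68 − 69.1875)² / 69.1875 = 0.0204
χ² = 0.0028 + 0.0611 + 0.0569 + 0.0204 = 0.1412 ≈ 0.141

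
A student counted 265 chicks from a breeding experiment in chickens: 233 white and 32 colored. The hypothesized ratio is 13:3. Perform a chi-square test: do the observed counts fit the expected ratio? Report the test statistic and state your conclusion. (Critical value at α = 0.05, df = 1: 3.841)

Expected counts for N = 265 under a 13:3 ratio (total parts = 16):
  white: 265 × 13/16 = 215.3125
  colored: 265 × 3/16 = 49.6875
χ² = Σ (O − E)² / E
  white: (233 − 215.3125)² / 215.3125 = 1.4530
  colored: (32 − 49.6875)² / 49.6875 = 6.2963
χ² = 1.4530 + 6.2963 = 7.7493 ≈ 7.749
Degrees of freedom = 2 − 1 = 1; critical value at α = 0.05 is 3.841.
Since 7.749 > 3.841, we reject the null hypothesis — the data do not fit the 13:3 ratio.

7.749; not consistent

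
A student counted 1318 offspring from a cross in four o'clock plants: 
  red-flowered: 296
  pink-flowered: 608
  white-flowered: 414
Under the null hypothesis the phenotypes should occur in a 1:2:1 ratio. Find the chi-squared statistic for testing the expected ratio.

Under the 1:2:1 hypothesis (Σ ratio = 4, N = 1318):
  red-flowered: 1318 × 1/4 = 329.5
  pink-flowered: 1318 × 2/4 = 659
  white-flowered: 1318 × 1/4 = 329.5
χ² = Σ (O − E)² / E
  red-flowered: (296 − 329.5)² / 329.5 = 3.4059
  pink-flowered: (608 − 659)² / 659 = 3.9469
  white-flowered: (414 − 329.5)² / 329.5 = 21.6700
χ² = 3.4059 + 3.9469 + 21.6700 = 29.0228 ≈ 29.023

29.023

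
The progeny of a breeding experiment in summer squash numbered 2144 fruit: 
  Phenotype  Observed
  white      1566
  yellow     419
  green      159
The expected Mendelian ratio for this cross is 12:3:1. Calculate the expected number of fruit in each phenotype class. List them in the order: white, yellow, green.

Under the 12:3:1 hypothesis (Σ ratio = 16, N = 2144):
  white: 2144 × 12/16 = 1608
  yellow: 2144 × 3/16 = 402
  green: 2144 × 1/16 = 134

1608, 402, 134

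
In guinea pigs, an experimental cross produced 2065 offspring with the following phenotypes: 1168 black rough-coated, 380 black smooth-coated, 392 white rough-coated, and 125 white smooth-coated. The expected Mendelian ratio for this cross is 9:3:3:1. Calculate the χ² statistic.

0.357

Under the 9:3:3:1 hypothesis (Σ ratio = 16, N = 2065):
  black rough-coated: 2065 × 9/16 = 1161.5625
  black smooth-coated: 2065 × 3/16 = 387.1875
  white rough-coated: 2065 × 3/16 = 387.1875
  white smooth-coated: 2065 × 1/16 = 129.0625
χ² = Σ (O − E)² / E
  black rough-coated: (1168 − 1161.5625)² / 1161.5625 = 0.0357
  black smooth-coated: (380 − 387.1875)² / 387.1875 = 0.1334
  white rough-coated: (392 − 387.1875)² / 387.1875 = 0.0598
  white smooth-coated: (125 − 129.0625)² / 129.0625 = 0.1279
χ² = 0.0357 + 0.1334 + 0.0598 + 0.1279 = 0.3568 ≈ 0.357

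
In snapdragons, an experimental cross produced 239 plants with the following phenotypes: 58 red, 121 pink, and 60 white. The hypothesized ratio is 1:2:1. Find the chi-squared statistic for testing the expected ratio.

0.071

Total ratio parts = 4. Expected numbers out of 239:
  red: 239 × 1/4 = 59.75
  pink: 239 × 2/4 = 119.5
  white: 239 × 1/4 = 59.75
χ² = Σ (O − E)² / E
  red: (58 − 59.75)² / 59.75 = 0.0513
  pink: (121 − 119.5)² / 119.5 = 0.0188
  white: (60 − 59.75)² / 59.75 = 0.0010
χ² = 0.0513 + 0.0188 + 0.0010 = 0.0711 ≈ 0.071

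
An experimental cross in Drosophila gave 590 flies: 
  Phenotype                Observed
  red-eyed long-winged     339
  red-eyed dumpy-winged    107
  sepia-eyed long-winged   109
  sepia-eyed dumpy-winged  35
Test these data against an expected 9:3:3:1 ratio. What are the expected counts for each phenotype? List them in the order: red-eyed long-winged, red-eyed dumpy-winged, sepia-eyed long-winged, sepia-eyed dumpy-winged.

331.875, 110.625, 110.625, 36.875

The 9:3:3:1 ratio has 16 parts, so with N = 590 the expected counts are:
  red-eyed long-winged: 590 × 9/16 = 331.875
  red-eyed dumpy-winged: 590 × 3/16 = 110.625
  sepia-eyed long-winged: 590 × 3/16 = 110.625
  sepia-eyed dumpy-winged: 590 × 1/16 = 36.875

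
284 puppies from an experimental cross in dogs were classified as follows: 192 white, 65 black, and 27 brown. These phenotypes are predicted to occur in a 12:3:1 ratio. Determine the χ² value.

9.484

The 12:3:1 ratio has 16 parts, so with N = 284 the expected counts are:
  white: 284 × 12/16 = 213
  black: 284 × 3/16 = 53.25
  brown: 284 × 1/16 = 17.75
χ² = Σ (O − E)² / E
  white: (192 − 213)² / 213 = 2.0704
  black: (65 − 53.25)² / 53.25 = 2.5927
  brown: (27 − 17.75)² / 17.75 = 4.8204
χ² = 2.0704 + 2.5927 + 4.8204 = 9.4835 ≈ 9.484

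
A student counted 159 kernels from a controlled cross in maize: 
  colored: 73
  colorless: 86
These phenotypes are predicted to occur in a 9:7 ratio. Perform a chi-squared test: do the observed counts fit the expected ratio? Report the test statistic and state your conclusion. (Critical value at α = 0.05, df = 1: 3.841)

6.905; not consistent

Total ratio parts = 16. Expected numbers out of 159:
  colored: 159 × 9/16 = 89.4375
  colorless: 159 × 7/16 = 69.5625
χ² = Σ (O − E)² / E
  colored: (73 − 89.4375)² / 89.4375 = 3.0210
  colorless: (86 − 69.5625)² / 69.5625 = 3.8842
χ² = 3.0210 + 3.8842 = 6.9052 ≈ 6.905
Degrees of freedom = 2 − 1 = 1; critical value at α = 0.05 is 3.841.
Since 6.905 > 3.841, we reject the null hypothesis — the data do not fit the 9:7 ratio.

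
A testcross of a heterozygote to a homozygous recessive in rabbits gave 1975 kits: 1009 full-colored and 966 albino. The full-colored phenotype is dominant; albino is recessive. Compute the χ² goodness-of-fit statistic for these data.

A testcross of a heterozygote (Aa × aa) gives a 1:1 phenotypic ratio.
Total ratio parts = 2. Expected numbers out of 1975:
  full-colored: 1975 × 1/2 = 987.5
  albino: 1975 × 1/2 = 987.5
χ² = Σ (O − E)² / E
  full-colored: (1009 − 987.5)² / 987.5 = 0.4681
  albino: (966 − 987.5)² / 987.5 = 0.4681
χ² = 0.4681 + 0.4681 = 0.9362 ≈ 0.936

0.936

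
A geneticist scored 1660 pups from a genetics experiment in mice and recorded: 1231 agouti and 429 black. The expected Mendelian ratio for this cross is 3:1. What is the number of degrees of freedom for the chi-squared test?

A goodness-of-fit test with 2 phenotype classes has df = 2 − 1 = 1.

1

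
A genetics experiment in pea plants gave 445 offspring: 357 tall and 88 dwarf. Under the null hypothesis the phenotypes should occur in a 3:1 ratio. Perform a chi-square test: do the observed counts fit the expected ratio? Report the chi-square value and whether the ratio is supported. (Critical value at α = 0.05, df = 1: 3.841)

6.479; not consistent

The 3:1 ratio has 4 parts, so with N = 445 the expected counts are:
  tall: 445 × 3/4 = 333.75
  dwarf: 445 × 1/4 = 111.25
χ² = Σ (O − E)² / E
  tall: (357 − 333.75)² / 333.75 = 1.6197
  dwarf: (88 − 111.25)² / 111.25 = 4.8590
χ² = 1.6197 + 4.8590 = 6.4787 ≈ 6.479
Degrees of freedom = 2 − 1 = 1; critical value at α = 0.05 is 3.841.
Since 6.479 > 3.841, we reject the null hypothesis — the data do not fit the 3:1 ratio.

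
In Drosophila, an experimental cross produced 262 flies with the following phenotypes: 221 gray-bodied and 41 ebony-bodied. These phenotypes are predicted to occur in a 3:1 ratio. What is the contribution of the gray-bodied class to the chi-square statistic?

Expected counts for N = 262 under a 3:1 ratio (total parts = 4):
  gray-bodied: 262 × 3/4 = 196.5
  ebony-bodied: 262 × 1/4 = 65.5
Contribution of gray-bodied: (221 − 196.5)² / 196.5 = 3.0547

3.055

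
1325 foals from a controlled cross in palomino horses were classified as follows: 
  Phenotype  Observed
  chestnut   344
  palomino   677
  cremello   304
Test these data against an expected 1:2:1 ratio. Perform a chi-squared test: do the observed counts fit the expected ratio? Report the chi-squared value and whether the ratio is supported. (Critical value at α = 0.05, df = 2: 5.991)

Total ratio parts = 4. Expected numbers out of 1325:
  chestnut: 1325 × 1/4 = 331.25
  palomino: 1325 × 2/4 = 662.5
  cremello: 1325 × 1/4 = 331.25
χ² = Σ (O − E)² / E
  chestnut: (344 − 331.25)² / 331.25 = 0.4908
  palomino: (677 − 662.5)² / 662.5 = 0.3174
  cremello: (304 − 331.25)² / 331.25 = 2.2417
χ² = 0.4908 + 0.3174 + 2.2417 = 3.0499 ≈ 3.050
Degrees of freedom = 3 − 1 = 2; critical value at α = 0.05 is 5.991.
Since 3.050 < 5.991, we fail to reject the null hypothesis — the data are consistent with the 1:2:1 ratio.

3.050; consistent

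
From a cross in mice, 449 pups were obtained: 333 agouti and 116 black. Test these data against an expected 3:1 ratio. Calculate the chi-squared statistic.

The 3:1 ratio has 4 parts, so with N = 449 the expected counts are:
  agouti: 449 × 3/4 = 336.75
  black: 449 × 1/4 = 112.25
χ² = Σ (O − E)² / E
  agouti: (333 − 336.75)² / 336.75 = 0.0418
  black: (116 − 112.25)² / 112.25 = 0.1253
χ² = 0.0418 + 0.1253 = 0.1671 ≈ 0.167

0.167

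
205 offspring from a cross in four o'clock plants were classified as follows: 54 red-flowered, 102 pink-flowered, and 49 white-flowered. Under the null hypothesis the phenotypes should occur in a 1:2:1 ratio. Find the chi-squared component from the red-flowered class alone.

0.148

The 1:2:1 ratio has 4 parts, so with N = 205 the expected counts are:
  red-flowered: 205 × 1/4 = 51.25
  pink-flowered: 205 × 2/4 = 102.5
  white-flowered: 205 × 1/4 = 51.25
Contribution of red-flowered: (54 − 51.25)² / 51.25 = 0.1476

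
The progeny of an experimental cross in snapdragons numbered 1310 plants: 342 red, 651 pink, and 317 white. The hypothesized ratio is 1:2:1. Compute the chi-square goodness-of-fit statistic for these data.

Expected counts for N = 1310 under a 1:2:1 ratio (total parts = 4):
  red: 1310 × 1/4 = 327.5
  pink: 1310 × 2/4 = 655
  white: 1310 × 1/4 = 327.5
χ² = Σ (O − E)² / E
  red: (342 − 327.5)² / 327.5 = 0.6420
  pink: (651 − 655)² / 655 = 0.0244
  white: (317 − 327.5)² / 327.5 = 0.3366
χ² = 0.6420 + 0.0244 + 0.3366 = 1.003

1.003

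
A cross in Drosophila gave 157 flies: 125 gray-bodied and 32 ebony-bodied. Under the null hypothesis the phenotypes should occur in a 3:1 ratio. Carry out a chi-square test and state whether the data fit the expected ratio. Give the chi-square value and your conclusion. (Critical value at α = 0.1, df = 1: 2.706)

Under the 3:1 hypothesis (Σ ratio = 4, N = 157):
  gray-bodied: 157 × 3/4 = 117.75
  ebony-bodied: 157 × 1/4 = 39.25
χ² = Σ (O − E)² / E
  gray-bodied: (125 − 117.75)² / 117.75 = 0.4464
  ebony-bodied: (32 − 39.25)² / 39.25 = 1.3392
χ² = 0.4464 + 1.3392 = 1.7856 ≈ 1.786
Degrees of freedom = 2 − 1 = 1; critical value at α = 0.1 is 2.706.
Since 1.786 < 2.706, we fail to reject the null hypothesis — the data are consistent with the 3:1 ratio.

1.786; consistent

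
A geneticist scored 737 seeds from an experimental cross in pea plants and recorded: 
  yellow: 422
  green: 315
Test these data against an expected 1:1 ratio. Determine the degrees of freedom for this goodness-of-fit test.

A goodness-of-fit test with 2 phenotype classes has df = 2 − 1 = 1.

1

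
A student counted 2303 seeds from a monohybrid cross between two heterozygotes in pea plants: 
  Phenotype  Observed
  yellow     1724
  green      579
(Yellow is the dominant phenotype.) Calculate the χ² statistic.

For a monohybrid cross between heterozygotes with complete dominance, the expected phenotypic ratio is 3:1.
The 3:1 ratio has 4 parts, so with N = 2303 the expected counts are:
  yellow: 2303 × 3/4 = 1727.25
  green: 2303 × 1/4 = 575.75
χ² = Σ (O − E)² / E
  yellow: (1724 − 1727.25)² / 1727.25 = 0.0061
  green: (579 − 575.75)² / 575.75 = 0.0183
χ² = 0.0061 + 0.0183 = 0.0244 ≈ 0.024

0.024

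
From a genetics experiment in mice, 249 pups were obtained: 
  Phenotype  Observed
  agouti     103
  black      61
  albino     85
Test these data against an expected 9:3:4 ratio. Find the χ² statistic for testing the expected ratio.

Expected counts for N = 249 under a 9:3:4 ratio (total parts = 16):
  agouti: 249 × 9/16 = 140.0625
  black: 249 × 3/16 = 46.6875
  albino: 249 × 4/16 = 62.25
χ² = Σ (O − E)² / E
  agouti: (103 − 140.0625)² / 140.0625 = 9.8073
  black: (61 − 46.6875)² / 46.6875 = 4.3876
  albino: (85 − 62.25)² / 62.25 = 8.3143
χ² = 9.8073 + 4.3876 + 8.3143 = 22.5092 ≈ 22.509

22.509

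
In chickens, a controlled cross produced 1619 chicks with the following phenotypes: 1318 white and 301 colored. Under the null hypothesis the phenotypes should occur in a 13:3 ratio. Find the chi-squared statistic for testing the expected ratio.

Total ratio parts = 16. Expected numbers out of 1619:
  white: 1619 × 13/16 = 1315.4375
  colored: 1619 × 3/16 = 303.5625
χ² = Σ (O − E)² / E
  white: (1318 − 1315.4375)² / 1315.4375 = 0.0050
  colored: (301 − 303.5625)² / 303.5625 = 0.0216
χ² = 0.0050 + 0.0216 = 0.0266 ≈ 0.027

0.027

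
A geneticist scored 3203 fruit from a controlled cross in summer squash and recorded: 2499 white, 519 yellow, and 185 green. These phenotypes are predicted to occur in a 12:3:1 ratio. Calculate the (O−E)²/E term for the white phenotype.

3.897

Expected counts for N = 3203 under a 12:3:1 ratio (total parts = 16):
  white: 3203 × 12/16 = 2402.25
  yellow: 3203 × 3/16 = 600.5625
  green: 3203 × 1/16 = 200.1875
Contribution of white: (2499 − 2402.25)² / 2402.25 = 3.8966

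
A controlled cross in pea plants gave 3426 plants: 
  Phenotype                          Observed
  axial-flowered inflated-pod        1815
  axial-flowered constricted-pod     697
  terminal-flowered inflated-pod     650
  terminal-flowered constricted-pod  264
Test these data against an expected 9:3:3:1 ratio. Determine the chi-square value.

22.876

Total ratio parts = 16. Expected numbers out of 3426:
  axial-flowered inflated-pod: 3426 × 9/16 = 1927.125
  axial-flowered constricted-pod: 3426 × 3/16 = 642.375
  terminal-flowered inflated-pod: 3426 × 3/16 = 642.375
  terminal-flowered constricted-pod: 3426 × 1/16 = 214.125
χ² = Σ (O − E)² / E
  axial-flowered inflated-pod: (1815 − 1927.125)² / 1927.125 = 6.5237
  axial-flowered constricted-pod: (697 − 642.375)² / 642.375 = 4.6451
  terminal-flowered inflated-pod: (650 − 642.375)² / 642.375 = 0.0905
  terminal-flowered constricted-pod: (264 − 214.125)² / 214.125 = 11.6171
χ² = 6.5237 + 4.6451 + 0.0905 + 11.6171 = 22.8764 ≈ 22.876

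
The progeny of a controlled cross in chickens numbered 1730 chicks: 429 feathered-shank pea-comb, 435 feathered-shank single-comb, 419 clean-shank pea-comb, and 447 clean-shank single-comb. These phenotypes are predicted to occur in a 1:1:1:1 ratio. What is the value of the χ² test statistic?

Total ratio parts = 4. Expected numbers out of 1730:
  feathered-shank pea-comb: 1730 × 1/4 = 432.5
  feathered-shank single-comb: 1730 × 1/4 = 432.5
  clean-shank pea-comb: 1730 × 1/4 = 432.5
  clean-shank single-comb: 1730 × 1/4 = 432.5
χ² = Σ (O − E)² / E
  feathered-shank pea-comb: (429 − 432.5)² / 432.5 = 0.0283
  feathered-shank single-comb: (435 − 432.5)² / 432.5 = 0.0145
  clean-shank pea-comb: (419 − 432.5)² / 432.5 = 0.4214
  clean-shank single-comb: (447 − 432.5)² / 432.5 = 0.4861
χ² = 0.0283 + 0.0145 + 0.4214 + 0.4861 = 0.9503 ≈ 0.950

0.950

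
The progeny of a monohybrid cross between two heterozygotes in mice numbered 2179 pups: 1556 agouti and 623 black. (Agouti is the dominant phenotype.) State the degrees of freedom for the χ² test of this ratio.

For a monohybrid cross between heterozygotes with complete dominance, the expected phenotypic ratio is 3:1.
A goodness-of-fit test with 2 phenotype classes has df = 2 − 1 = 1.

1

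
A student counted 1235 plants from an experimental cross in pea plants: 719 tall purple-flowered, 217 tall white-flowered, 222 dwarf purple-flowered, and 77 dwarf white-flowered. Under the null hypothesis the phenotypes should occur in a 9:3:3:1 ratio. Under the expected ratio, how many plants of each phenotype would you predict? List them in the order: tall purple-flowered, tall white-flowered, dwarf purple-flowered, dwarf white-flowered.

The 9:3:3:1 ratio has 16 parts, so with N = 1235 the expected counts are:
  tall purple-flowered: 1235 × 9/16 = 694.6875
  tall white-flowered: 1235 × 3/16 = 231.5625
  dwarf purple-flowered: 1235 × 3/16 = 231.5625
  dwarf white-flowered: 1235 × 1/16 = 77.1875

694.6875, 231.5625, 231.5625, 77.1875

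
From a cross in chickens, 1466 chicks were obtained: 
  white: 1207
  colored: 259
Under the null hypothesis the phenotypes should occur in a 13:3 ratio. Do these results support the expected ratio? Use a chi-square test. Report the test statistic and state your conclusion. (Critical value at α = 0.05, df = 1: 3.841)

Expected counts for N = 1466 under a 13:3 ratio (total parts = 16):
  white: 1466 × 13/16 = 1191.125
  colored: 1466 × 3/16 = 274.875
χ² = Σ (O − E)² / E
  white: (1207 − 1191.125)² / 1191.125 = 0.2116
  colored: (259 − 274.875)² / 274.875 = 0.9168
χ² = 0.2116 + 0.9168 = 1.1284 ≈ 1.128
Degrees of freedom = 2 − 1 = 1; critical value at α = 0.05 is 3.841.
Since 1.128 < 3.841, we fail to reject the null hypothesis — the data are consistent with the 13:3 ratio.

1.128; consistent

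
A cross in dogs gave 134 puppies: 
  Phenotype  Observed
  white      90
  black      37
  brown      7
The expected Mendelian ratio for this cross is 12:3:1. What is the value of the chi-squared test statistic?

Under the 12:3:1 hypothesis (Σ ratio = 16, N = 134):
  white: 134 × 12/16 = 100.5
  black: 134 × 3/16 = 25.125
  brown: 134 × 1/16 = 8.375
χ² = Σ (O − E)² / E
  white: (90 − 100.5)² / 100.5 = 1.0970
  black: (37 − 25.125)² / 25.125 = 5.6126
  brown: (7 − 8.375)² / 8.375 = 0.2257
χ² = 1.0970 + 5.6126 + 0.2257 = 6.9353 ≈ 6.935

6.935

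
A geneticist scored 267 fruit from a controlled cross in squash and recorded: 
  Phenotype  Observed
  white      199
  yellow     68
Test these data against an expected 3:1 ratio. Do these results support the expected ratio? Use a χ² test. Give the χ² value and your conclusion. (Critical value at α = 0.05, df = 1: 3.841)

0.031; consistent

Under the 3:1 hypothesis (Σ ratio = 4, N = 267):
  white: 267 × 3/4 = 200.25
  yellow: 267 × 1/4 = 66.75
χ² = Σ (O − E)² / E
  white: (199 − 200.25)² / 200.25 = 0.0078
  yellow: (68 − 66.75)² / 66.75 = 0.0234
χ² = 0.0078 + 0.0234 = 0.0312 ≈ 0.031
Degrees of freedom = 2 − 1 = 1; critical value at α = 0.05 is 3.841.
Since 0.031 < 3.841, we fail to reject the null hypothesis — the data are consistent with the 3:1 ratio.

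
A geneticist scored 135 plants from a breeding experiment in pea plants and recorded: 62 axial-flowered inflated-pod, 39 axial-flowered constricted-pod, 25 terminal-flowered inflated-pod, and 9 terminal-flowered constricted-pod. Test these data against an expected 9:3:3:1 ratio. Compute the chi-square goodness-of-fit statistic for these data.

10.001

The 9:3:3:1 ratio has 16 parts, so with N = 135 the expected counts are:
  axial-flowered inflated-pod: 135 × 9/16 = 75.9375
  axial-flowered constricted-pod: 135 × 3/16 = 25.3125
  terminal-flowered inflated-pod: 135 × 3/16 = 25.3125
  terminal-flowered constricted-pod: 135 × 1/16 = 8.4375
χ² = Σ (O − E)² / E
  axial-flowered inflated-pod: (62 − 75.9375)² / 75.9375 = 2.5581
  axial-flowered constricted-pod: (39 − 25.3125)² / 25.3125 = 7.4014
  terminal-flowered inflated-pod: (25 − 25.3125)² / 25.3125 = 0.0039
  terminal-flowered constricted-pod: (9 − 8.4375)² / 8.4375 = 0.0375
χ² = 2.5581 + 7.4014 + 0.0039 + 0.0375 = 10.0009 ≈ 10.001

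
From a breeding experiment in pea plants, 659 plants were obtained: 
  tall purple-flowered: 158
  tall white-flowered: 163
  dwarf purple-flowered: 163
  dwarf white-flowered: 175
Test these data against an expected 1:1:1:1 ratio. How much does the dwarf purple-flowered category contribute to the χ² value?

0.019

The 1:1:1:1 ratio has 4 parts, so with N = 659 the expected counts are:
  tall purple-flowered: 659 × 1/4 = 164.75
  tall white-flowered: 659 × 1/4 = 164.75
  dwarf purple-flowered: 659 × 1/4 = 164.75
  dwarf white-flowered: 659 × 1/4 = 164.75
Contribution of dwarf purple-flowered: (163 − 164.75)² / 164.75 = 0.0186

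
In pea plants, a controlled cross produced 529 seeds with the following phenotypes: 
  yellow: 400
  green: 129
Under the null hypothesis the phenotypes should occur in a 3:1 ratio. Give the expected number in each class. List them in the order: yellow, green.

396.75, 132.25

Total ratio parts = 4. Expected numbers out of 529:
  yellow: 529 × 3/4 = 396.75
  green: 529 × 1/4 = 132.25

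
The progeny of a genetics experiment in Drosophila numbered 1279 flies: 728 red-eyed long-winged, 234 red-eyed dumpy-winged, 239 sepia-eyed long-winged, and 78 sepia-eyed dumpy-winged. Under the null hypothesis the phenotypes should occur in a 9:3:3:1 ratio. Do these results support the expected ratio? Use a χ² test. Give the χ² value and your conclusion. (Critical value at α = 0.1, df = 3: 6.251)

The 9:3:3:1 ratio has 16 parts, so with N = 1279 the expected counts are:
  red-eyed long-winged: 1279 × 9/16 = 719.4375
  red-eyed dumpy-winged: 1279 × 3/16 = 239.8125
  sepia-eyed long-winged: 1279 × 3/16 = 239.8125
  sepia-eyed dumpy-winged: 1279 × 1/16 = 79.9375
χ² = Σ (O − E)² / E
  red-eyed long-winged: (728 − 719.4375)² / 719.4375 = 0.1019
  red-eyed dumpy-winged: (234 − 239.8125)² / 239.8125 = 0.1409
  sepia-eyed long-winged: (239 − 239.8125)² / 239.8125 = 0.0028
  sepia-eyed dumpy-winged: (78 − 79.9375)² / 79.9375 = 0.0470
χ² = 0.1019 + 0.1409 + 0.0028 + 0.0470 = 0.2926 ≈ 0.293
Degrees of freedom = 4 − 1 = 3; critical value at α = 0.1 is 6.251.
Since 0.293 < 6.251, we fail to reject the null hypothesis — the data are consistent with the 9:3:3:1 ratio.

0.293; consistent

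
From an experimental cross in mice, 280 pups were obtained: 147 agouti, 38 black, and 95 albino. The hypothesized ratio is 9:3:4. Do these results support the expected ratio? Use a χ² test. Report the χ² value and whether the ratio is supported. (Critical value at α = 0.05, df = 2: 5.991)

13.633; not consistent

Total ratio parts = 16. Expected numbers out of 280:
  agouti: 280 × 9/16 = 157.5
  black: 280 × 3/16 = 52.5
  albino: 280 × 4/16 = 70
χ² = Σ (O − E)² / E
  agouti: (147 − 157.5)² / 157.5 = 0.7000
  black: (38 − 52.5)² / 52.5 = 4.0048
  albino: (95 − 70)² / 70 = 8.9286
χ² = 0.7000 + 4.0048 + 8.9286 = 13.6334 ≈ 13.633
Degrees of freedom = 3 − 1 = 2; critical value at α = 0.05 is 5.991.
Since 13.633 > 5.991, we reject the null hypothesis — the data do not fit the 9:3:4 ratio.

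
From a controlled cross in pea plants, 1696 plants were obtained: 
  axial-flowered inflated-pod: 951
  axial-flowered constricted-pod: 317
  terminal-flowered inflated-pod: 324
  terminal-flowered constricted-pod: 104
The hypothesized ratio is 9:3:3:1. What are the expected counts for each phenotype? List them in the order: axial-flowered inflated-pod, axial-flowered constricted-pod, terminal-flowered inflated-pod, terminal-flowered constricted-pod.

954, 318, 318, 106

Under the 9:3:3:1 hypothesis (Σ ratio = 16, N = 1696):
  axial-flowered inflated-pod: 1696 × 9/16 = 954
  axial-flowered constricted-pod: 1696 × 3/16 = 318
  terminal-flowered inflated-pod: 1696 × 3/16 = 318
  terminal-flowered constricted-pod: 1696 × 1/16 = 106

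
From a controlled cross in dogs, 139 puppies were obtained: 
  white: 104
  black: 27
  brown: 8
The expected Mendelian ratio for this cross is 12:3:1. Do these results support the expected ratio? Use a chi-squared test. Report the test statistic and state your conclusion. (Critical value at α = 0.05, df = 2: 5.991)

0.089; consistent

Expected counts for N = 139 under a 12:3:1 ratio (total parts = 16):
  white: 139 × 12/16 = 104.25
  black: 139 × 3/16 = 26.0625
  brown: 139 × 1/16 = 8.6875
χ² = Σ (O − E)² / E
  white: (104 − 104.25)² / 104.25 = 0.0006
  black: (27 − 26.0625)² / 26.0625 = 0.0337
  brown: (8 − 8.6875)² / 8.6875 = 0.0544
χ² = 0.0006 + 0.0337 + 0.0544 = 0.0887 ≈ 0.089
Degrees of freedom = 3 − 1 = 2; critical value at α = 0.05 is 5.991.
Since 0.089 < 5.991, we fail to reject the null hypothesis — the data are consistent with the 12:3:1 ratio.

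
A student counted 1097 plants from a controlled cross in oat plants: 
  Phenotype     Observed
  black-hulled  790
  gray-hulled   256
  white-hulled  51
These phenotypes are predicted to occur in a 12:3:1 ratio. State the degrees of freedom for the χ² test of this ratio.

2

A goodness-of-fit test with 3 phenotype classes has df = 3 − 1 = 2.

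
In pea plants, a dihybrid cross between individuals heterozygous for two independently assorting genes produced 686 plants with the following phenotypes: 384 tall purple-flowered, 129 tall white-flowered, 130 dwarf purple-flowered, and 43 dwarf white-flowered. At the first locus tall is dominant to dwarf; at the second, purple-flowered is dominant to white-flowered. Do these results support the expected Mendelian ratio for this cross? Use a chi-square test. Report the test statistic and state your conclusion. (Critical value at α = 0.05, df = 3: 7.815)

A dihybrid F₂ with independent assortment and complete dominance at both loci gives a 9:3:3:1 phenotypic ratio.
Total ratio parts = 16. Expected numbers out of 686:
  tall purple-flowered: 686 × 9/16 = 385.875
  tall white-flowered: 686 × 3/16 = 128.625
  dwarf purple-flowered: 686 × 3/16 = 128.625
  dwarf white-flowered: 686 × 1/16 = 42.875
χ² = Σ (O − E)² / E
  tall purple-flowered: (384 − 385.875)² / 385.875 = 0.0091
  tall white-flowered: (129 − 128.625)² / 128.625 = 0.0011
  dwarf purple-flowered: (130 − 128.625)² / 128.625 = 0.0147
  dwarf white-flowered: (43 − 42.875)² / 42.875 = 0.0004
χ² = 0.0091 + 0.0011 + 0.0147 + 0.0004 = 0.0253 ≈ 0.025
Degrees of freedom = 4 − 1 = 3; critical value at α = 0.05 is 7.815.
Since 0.025 < 7.815, we fail to reject the null hypothesis — the data are consistent with the 9:3:3:1 ratio.

0.025; consistent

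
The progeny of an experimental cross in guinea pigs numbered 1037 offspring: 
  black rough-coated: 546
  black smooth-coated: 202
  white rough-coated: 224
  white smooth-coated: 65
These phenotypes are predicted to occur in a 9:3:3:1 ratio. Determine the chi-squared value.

Total ratio parts = 16. Expected numbers out of 1037:
  black rough-coated: 1037 × 9/16 = 583.3125
  black smooth-coated: 1037 × 3/16 = 194.4375
  white rough-coated: 1037 × 3/16 = 194.4375
  white smooth-coated: 1037 × 1/16 = 64.8125
χ² = Σ (O − E)² / E
  black rough-coated: (546 − 583.3125)² / 583.3125 = 2.3868
  black smooth-coated: (202 − 194.4375)² / 194.4375 = 0.2941
  white rough-coated: (224 − 194.4375)² / 194.4375 = 4.4947
  white smooth-coated: (65 − 64.8125)² / 64.8125 = 0.0005
χ² = 2.3868 + 0.2941 + 4.4947 + 0.0005 = 7.1761 ≈ 7.176

7.176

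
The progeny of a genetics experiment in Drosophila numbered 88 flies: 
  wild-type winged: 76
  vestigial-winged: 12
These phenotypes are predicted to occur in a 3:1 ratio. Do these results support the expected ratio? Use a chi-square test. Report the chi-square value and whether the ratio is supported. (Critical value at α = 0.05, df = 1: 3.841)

6.061; not consistent

The 3:1 ratio has 4 parts, so with N = 88 the expected counts are:
  wild-type winged: 88 × 3/4 = 66
  vestigial-winged: 88 × 1/4 = 22
χ² = Σ (O − E)² / E
  wild-type winged: (76 − 66)² / 66 = 1.5152
  vestigial-winged: (12 − 22)² / 22 = 4.5455
χ² = 1.5152 + 4.5455 = 6.0607 ≈ 6.061
Degrees of freedom = 2 − 1 = 1; critical value at α = 0.05 is 3.841.
Since 6.061 > 3.841, we reject the null hypothesis — the data do not fit the 3:1 ratio.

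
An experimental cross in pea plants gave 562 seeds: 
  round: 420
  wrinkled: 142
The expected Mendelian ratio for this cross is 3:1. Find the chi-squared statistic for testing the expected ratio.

Under the 3:1 hypothesis (Σ ratio = 4, N = 562):
  round: 562 × 3/4 = 421.5
  wrinkled: 562 × 1/4 = 140.5
χ² = Σ (O − E)² / E
  round: (420 − 421.5)² / 421.5 = 0.0053
  wrinkled: (142 − 140.5)² / 140.5 = 0.0160
χ² = 0.0053 + 0.0160 = 0.0213 ≈ 0.021

0.021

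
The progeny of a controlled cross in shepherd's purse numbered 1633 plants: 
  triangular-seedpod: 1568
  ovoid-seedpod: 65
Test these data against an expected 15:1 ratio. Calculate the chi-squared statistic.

14.356

Expected counts for N = 1633 under a 15:1 ratio (total parts = 16):
  triangular-seedpod: 1633 × 15/16 = 1530.9375
  ovoid-seedpod: 1633 × 1/16 = 102.0625
χ² = Σ (O − E)² / E
  triangular-seedpod: (1568 − 1530.9375)² / 1530.9375 = 0.8972
  ovoid-seedpod: (65 − 102.0625)² / 102.0625 = 13.4587
χ² = 0.8972 + 13.4587 = 14.3559 ≈ 14.356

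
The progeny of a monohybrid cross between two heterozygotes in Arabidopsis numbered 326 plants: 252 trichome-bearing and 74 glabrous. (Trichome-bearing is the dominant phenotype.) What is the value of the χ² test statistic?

0.920

For a monohybrid cross between heterozygotes with complete dominance, the expected phenotypic ratio is 3:1.
Total ratio parts = 4. Expected numbers out of 326:
  trichome-bearing: 326 × 3/4 = 244.5
  glabrous: 326 × 1/4 = 81.5
χ² = Σ (O − E)² / E
  trichome-bearing: (252 − 244.5)² / 244.5 = 0.2301
  glabrous: (74 − 81.5)² / 81.5 = 0.6902
χ² = 0.2301 + 0.6902 = 0.9203 ≈ 0.920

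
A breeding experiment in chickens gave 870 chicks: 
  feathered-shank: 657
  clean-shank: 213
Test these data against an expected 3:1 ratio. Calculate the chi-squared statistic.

0.124

Total ratio parts = 4. Expected numbers out of 870:
  feathered-shank: 870 × 3/4 = 652.5
  clean-shank: 870 × 1/4 = 217.5
χ² = Σ (O − E)² / E
  feathered-shank: (657 − 652.5)² / 652.5 = 0.0310
  clean-shank: (213 − 217.5)² / 217.5 = 0.0931
χ² = 0.0310 + 0.0931 = 0.1241 ≈ 0.124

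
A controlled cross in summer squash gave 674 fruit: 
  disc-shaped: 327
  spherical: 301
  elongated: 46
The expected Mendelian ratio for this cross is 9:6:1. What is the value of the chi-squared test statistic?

The 9:6:1 ratio has 16 parts, so with N = 674 the expected counts are:
  disc-shaped: 674 × 9/16 = 379.125
  spherical: 674 × 6/16 = 252.75
  elongated: 674 × 1/16 = 42.125
χ² = Σ (O − E)² / E
  disc-shaped: (327 − 379.125)² / 379.125 = 7.1665
  spherical: (301 − 252.75)² / 252.75 = 9.2109
  elongated: (46 − 42.125)² / 42.125 = 0.3565
χ² = 7.1665 + 9.2109 + 0.3565 = 16.7339 ≈ 16.734

16.734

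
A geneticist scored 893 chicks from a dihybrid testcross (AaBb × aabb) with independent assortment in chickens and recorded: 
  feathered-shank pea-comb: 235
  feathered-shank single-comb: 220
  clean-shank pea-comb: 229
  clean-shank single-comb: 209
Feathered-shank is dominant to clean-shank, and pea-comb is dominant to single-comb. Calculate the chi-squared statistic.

1.723

A dihybrid testcross with independent assortment gives a 1:1:1:1 ratio.
Total ratio parts = 4. Expected numbers out of 893:
  feathered-shank pea-comb: 893 × 1/4 = 223.25
  feathered-shank single-comb: 893 × 1/4 = 223.25
  clean-shank pea-comb: 893 × 1/4 = 223.25
  clean-shank single-comb: 893 × 1/4 = 223.25
χ² = Σ (O − E)² / E
  feathered-shank pea-comb: (235 − 223.25)² / 223.25 = 0.6184
  feathered-shank single-comb: (220 − 223.25)² / 223.25 = 0.0473
  clean-shank pea-comb: (229 − 223.25)² / 223.25 = 0.1481
  clean-shank single-comb: (209 − 223.25)² / 223.25 = 0.9096
χ² = 0.6184 + 0.0473 + 0.1481 + 0.9096 = 1.7234 ≈ 1.723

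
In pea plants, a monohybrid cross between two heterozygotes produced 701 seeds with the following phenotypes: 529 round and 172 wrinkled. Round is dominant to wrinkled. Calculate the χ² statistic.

For a monohybrid cross between heterozygotes with complete dominance, the expected phenotypic ratio is 3:1.
Under the 3:1 hypothesis (Σ ratio = 4, N = 701):
  round: 701 × 3/4 = 525.75
  wrinkled: 701 × 1/4 = 175.25
χ² = Σ (O − E)² / E
  round: (529 − 525.75)² / 525.75 = 0.0201
  wrinkled: (172 − 175.25)² / 175.25 = 0.0603
χ² = 0.0201 + 0.0603 = 0.0804 ≈ 0.080

0.080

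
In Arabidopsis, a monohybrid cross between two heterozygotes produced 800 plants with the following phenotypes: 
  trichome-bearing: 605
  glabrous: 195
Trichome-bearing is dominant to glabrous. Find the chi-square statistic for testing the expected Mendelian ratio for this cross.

For a monohybrid cross between heterozygotes with complete dominance, the expected phenotypic ratio is 3:1.
Under the 3:1 hypothesis (Σ ratio = 4, N = 800):
  trichome-bearing: 800 × 3/4 = 600
  glabrous: 800 × 1/4 = 200
χ² = Σ (O − E)² / E
  trichome-bearing: (605 − 600)² / 600 = 0.0417
  glabrous: (195 − 200)² / 200 = 0.1250
χ² = 0.0417 + 0.1250 = 0.1667 ≈ 0.167

0.167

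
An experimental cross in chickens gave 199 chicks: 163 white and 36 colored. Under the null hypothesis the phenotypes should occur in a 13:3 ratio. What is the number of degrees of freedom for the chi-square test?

A goodness-of-fit test with 2 phenotype classes has df = 2 − 1 = 1.

1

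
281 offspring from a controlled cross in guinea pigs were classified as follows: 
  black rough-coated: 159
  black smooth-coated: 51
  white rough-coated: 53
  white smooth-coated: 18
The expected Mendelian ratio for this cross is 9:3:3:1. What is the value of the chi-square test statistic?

0.072

Expected counts for N = 281 under a 9:3:3:1 ratio (total parts = 16):
  black rough-coated: 281 × 9/16 = 158.0625
  black smooth-coated: 281 × 3/16 = 52.6875
  white rough-coated: 281 × 3/16 = 52.6875
  white smooth-coated: 281 × 1/16 = 17.5625
χ² = Σ (O − E)² / E
  black rough-coated: (159 − 158.0625)² / 158.0625 = 0.0056
  black smooth-coated: (51 − 52.6875)² / 52.6875 = 0.0540
  white rough-coated: (53 − 52.6875)² / 52.6875 = 0.0019
  white smooth-coated: (18 − 17.5625)² / 17.5625 = 0.0109
χ² = 0.0056 + 0.0540 + 0.0019 + 0.0109 = 0.0724 ≈ 0.072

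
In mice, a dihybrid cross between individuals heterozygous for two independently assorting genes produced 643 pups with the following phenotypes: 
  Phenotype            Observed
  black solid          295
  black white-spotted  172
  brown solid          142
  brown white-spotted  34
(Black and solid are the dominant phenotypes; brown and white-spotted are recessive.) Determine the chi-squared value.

39.006

A dihybrid F₂ with independent assortment and complete dominance at both loci gives a 9:3:3:1 phenotypic ratio.
Under the 9:3:3:1 hypothesis (Σ ratio = 16, N = 643):
  black solid: 643 × 9/16 = 361.6875
  black white-spotted: 643 × 3/16 = 120.5625
  brown solid: 643 × 3/16 = 120.5625
  brown white-spotted: 643 × 1/16 = 40.1875
χ² = Σ (O − E)² / E
  black solid: (295 − 361.6875)² / 361.6875 = 12.2958
  black white-spotted: (172 − 120.5625)² / 120.5625 = 21.9456
  brown solid: (142 − 120.5625)² / 120.5625 = 3.8119
  brown white-spotted: (34 − 40.1875)² / 40.1875 = 0.9527
χ² = 12.2958 + 21.9456 + 3.8119 + 0.9527 = 39.006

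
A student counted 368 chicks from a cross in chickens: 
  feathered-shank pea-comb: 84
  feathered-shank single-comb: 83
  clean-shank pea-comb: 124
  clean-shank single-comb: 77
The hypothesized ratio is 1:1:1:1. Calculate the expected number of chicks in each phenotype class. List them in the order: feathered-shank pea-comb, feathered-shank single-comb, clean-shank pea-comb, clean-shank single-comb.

92, 92, 92, 92

Expected counts for N = 368 under a 1:1:1:1 ratio (total parts = 4):
  feathered-shank pea-comb: 368 × 1/4 = 92
  feathered-shank single-comb: 368 × 1/4 = 92
  clean-shank pea-comb: 368 × 1/4 = 92
  clean-shank single-comb: 368 × 1/4 = 92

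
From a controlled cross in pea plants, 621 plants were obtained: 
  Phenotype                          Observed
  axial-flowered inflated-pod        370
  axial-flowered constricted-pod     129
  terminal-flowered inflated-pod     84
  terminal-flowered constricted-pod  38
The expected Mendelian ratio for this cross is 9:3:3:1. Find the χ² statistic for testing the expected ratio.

11.634

Under the 9:3:3:1 hypothesis (Σ ratio = 16, N = 621):
  axial-flowered inflated-pod: 621 × 9/16 = 349.3125
  axial-flowered constricted-pod: 621 × 3/16 = 116.4375
  terminal-flowered inflated-pod: 621 × 3/16 = 116.4375
  terminal-flowered constricted-pod: 621 × 1/16 = 38.8125
χ² = Σ (O − E)² / E
  axial-flowered inflated-pod: (370 − 349.3125)² / 349.3125 = 1.2252
  axial-flowered constricted-pod: (129 − 116.4375)² / 116.4375 = 1.3554
  terminal-flowered inflated-pod: (84 − 116.4375)² / 116.4375 = 9.0365
  terminal-flowered constricted-pod: (38 − 38.8125)² / 38.8125 = 0.0170
χ² = 1.2252 + 1.3554 + 9.0365 + 0.0170 = 11.6341 ≈ 11.634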